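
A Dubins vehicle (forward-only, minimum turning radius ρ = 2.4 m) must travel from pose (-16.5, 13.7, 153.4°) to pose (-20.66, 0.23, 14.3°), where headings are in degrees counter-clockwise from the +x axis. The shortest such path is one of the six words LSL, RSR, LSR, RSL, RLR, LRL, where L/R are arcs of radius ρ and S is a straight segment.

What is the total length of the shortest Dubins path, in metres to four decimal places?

18.9742 m

Let ψ = atan2(Δy, Δx) = atan2(-13.47, -4.16) = -107.1625° be the start→goal bearing.
Normalize: d = |goal − start| / ρ = 14.097748/2.4 = 5.874062, α = (θ_start − ψ) mod 360° = 260.5625° = 4.547673 rad, β = (θ_goal − ψ) mod 360° = 121.4625° = 2.119920 rad.
Common terms: sin α = -0.986465, cos α = -0.163972, sin β = 0.852982, cos β = -0.521940, cos(α−β) = -0.755853, d² = 34.504601. Work in radians in the unit-radius frame; every candidate has L = ρ·(t + p + q).
LSL: p² = 2 + d² − 2cos(α−β) + 2d(sin α − sin β) = 16.406256; p = √p² = 4.050464; φ = atan2(cos β − cos α, d + sin α − sin β) = -0.088493 rad; t = (φ − α) mod 2π = 1.647019 rad, q = (β − φ) mod 2π = 2.208413 rad → L = 2.4·(1.647019 + 4.050464 + 2.208413) = 2.4·7.905896 = 18.974151 m
RSR: p² = 2 + d² − 2cos(α−β) + 2d(sin β − sin α) = 59.626359; p = √p² = 7.721811; φ = atan2(cos α − cos β, d − sin α + sin β) = 0.046375 rad; t = (α − φ) mod 2π = 4.501299 rad, q = (φ − β) mod 2π = 4.209640 rad → L = 2.4·(4.501299 + 7.721811 + 4.209640) = 2.4·16.432749 = 39.438597 m
LSR: p² = d² − 2 + 2cos(α−β) + 2d(sin α + sin β) = 29.424719; p = √p² = 5.424456; φ = atan2(−cos α − cos β, d + sin α + sin β) − atan2(−2, p) = 0.472158 rad; t = (φ − α) mod 2π = 2.207669 rad, q = (φ − β) mod 2π = 4.635422 rad → L = 2.4·(2.207669 + 5.424456 + 4.635422) = 2.4·12.267548 = 29.442114 m
RSL: p² = d² − 2 + 2cos(α−β) − 2d(sin α + sin β) = 32.561068; p = √p² = 5.706231; φ = atan2(cos α + cos β, d − sin α − sin β) − atan2(2, p) = -0.450798 rad; t = (α − φ) mod 2π = 4.998471 rad, q = (β − φ) mod 2π = 2.570718 rad → L = 2.4·(4.998471 + 5.706231 + 2.570718) = 2.4·13.275420 = 31.861008 m
RLR: c = (6 − d² + 2cos(α−β) + 2d(sin α − sin β))/8 = -6.453295, |c| > 1 → infeasible
LRL: c = (6 − d² + 2cos(α−β) − 2d(sin α − sin β))/8 = -1.050782, |c| > 1 → infeasible
Shortest: LSL with L = 18.974151 m ≈ 18.9742 m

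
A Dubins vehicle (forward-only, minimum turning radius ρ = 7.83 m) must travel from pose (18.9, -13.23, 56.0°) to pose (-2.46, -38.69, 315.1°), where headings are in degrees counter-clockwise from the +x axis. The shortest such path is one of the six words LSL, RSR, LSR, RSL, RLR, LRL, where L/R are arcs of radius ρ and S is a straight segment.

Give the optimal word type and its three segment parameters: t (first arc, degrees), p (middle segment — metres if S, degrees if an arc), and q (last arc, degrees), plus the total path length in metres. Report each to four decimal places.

Let ψ = atan2(Δy, Δx) = atan2(-25.46, -21.36) = -129.9954° be the start→goal bearing.
Normalize: d = |goal − start| / ρ = 33.233435/7.83 = 4.244372, α = (θ_start − ψ) mod 360° = 185.9954° = 3.246232 rad, β = (θ_goal − ψ) mod 360° = 85.0954° = 1.485195 rad.
Common terms: sin α = -0.104449, cos α = -0.994530, sin β = 0.996338, cos β = 0.085497, cos(α−β) = -0.189095, d² = 18.014696. Work in radians in the unit-radius frame; every candidate has L = ρ·(t + p + q).
LSL: p² = 2 + d² − 2cos(α−β) + 2d(sin α − sin β) = 11.048585; p = √p² = 3.323941; φ = atan2(cos β − cos α, d + sin α − sin β) = 0.330931 rad; t = (φ − α) mod 2π = 3.367884 rad, q = (β − φ) mod 2π = 1.154264 rad → L = 7.83·(3.367884 + 3.323941 + 1.154264) = 7.83·7.846089 = 61.434880 m
RSR: p² = 2 + d² − 2cos(α−β) + 2d(sin β − sin α) = 29.737188; p = √p² = 5.453181; φ = atan2(cos α − cos β, d − sin α + sin β) = -0.199373 rad; t = (α − φ) mod 2π = 3.445605 rad, q = (φ − β) mod 2π = 4.598618 rad → L = 7.83·(3.445605 + 5.453181 + 4.598618) = 7.83·13.497404 = 105.684673 m
LSR: p² = d² − 2 + 2cos(α−β) + 2d(sin α + sin β) = 23.207529; p = √p² = 4.817419; φ = atan2(−cos α − cos β, d + sin α + sin β) − atan2(−2, p) = 0.568676 rad; t = (φ − α) mod 2π = 3.605629 rad, q = (φ − β) mod 2π = 5.366666 rad → L = 7.83·(3.605629 + 4.817419 + 5.366666) = 7.83·13.789715 = 107.973469 m
RSL: p² = d² − 2 + 2cos(α−β) − 2d(sin α + sin β) = 8.065481; p = √p² = 2.839979; φ = atan2(cos α + cos β, d − sin α − sin β) − atan2(2, p) = -0.878345 rad; t = (α − φ) mod 2π = 4.124577 rad, q = (β − φ) mod 2π = 2.363540 rad → L = 7.83·(4.124577 + 2.839979 + 2.363540) = 7.83·9.328097 = 73.038998 m
RLR: c = (6 − d² + 2cos(α−β) + 2d(sin α − sin β))/8 = -2.717149, |c| > 1 → infeasible
LRL: c = (6 − d² + 2cos(α−β) − 2d(sin α − sin β))/8 = -0.381073; p = 2π − arccos c = 4.321432 rad; φ = atan2(cos β − cos α, d + sin α − sin β) = 0.330931 rad; t = (φ − α + p/2) mod 2π = 5.528600 rad, q = (β − α − t + p) mod 2π = 3.314980 rad → L = 7.83·(5.528600 + 4.321432 + 3.314980) = 7.83·13.165012 = 103.082048 m
Shortest: LSL with L = 61.434880 m ≈ 61.4349 m
Convert LSL to answer units (arcs ×180/π): t = 3.367884·180/π = 192.9655°, p = ρ·p = 7.83·3.323941 = 26.0265 m, q = 1.154264·180/π = 66.1345°, L = 61.4349 m.

LSL: t = 192.9655°, p = 26.0265 m, q = 66.1345°, L = 61.4349 m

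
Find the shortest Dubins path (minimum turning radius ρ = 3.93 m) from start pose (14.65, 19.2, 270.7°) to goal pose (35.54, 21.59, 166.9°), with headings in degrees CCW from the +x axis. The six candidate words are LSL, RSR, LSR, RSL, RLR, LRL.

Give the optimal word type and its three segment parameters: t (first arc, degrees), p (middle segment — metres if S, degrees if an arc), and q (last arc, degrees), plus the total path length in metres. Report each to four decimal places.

Let ψ = atan2(Δy, Δx) = atan2(2.39, 20.89) = 6.5268° be the start→goal bearing.
Normalize: d = |goal − start| / ρ = 21.026274/3.93 = 5.350197, α = (θ_start − ψ) mod 360° = 264.1732° = 4.610693 rad, β = (θ_goal − ψ) mod 360° = 160.3732° = 2.799041 rad.
Common terms: sin α = -0.994833, cos α = -0.101521, sin β = 0.335892, cos β = -0.941901, cos(α−β) = -0.238533, d² = 28.624607. Work in radians in the unit-radius frame; every candidate has L = ρ·(t + p + q).
LSL: p² = 2 + d² − 2cos(α−β) + 2d(sin α − sin β) = 16.862393; p = √p² = 4.106384; φ = atan2(cos β − cos α, d + sin α − sin β) = -0.206108 rad; t = (φ − α) mod 2π = 1.466384 rad, q = (β − φ) mod 2π = 3.005149 rad → L = 3.93·(1.466384 + 4.106384 + 3.005149) = 3.93·8.577918 = 33.711218 m
RSR: p² = 2 + d² − 2cos(α−β) + 2d(sin β − sin α) = 45.340956; p = √p² = 6.733569; φ = atan2(cos α − cos β, d − sin α + sin β) = 0.125131 rad; t = (α − φ) mod 2π = 4.485562 rad, q = (φ − β) mod 2π = 3.609275 rad → L = 3.93·(4.485562 + 6.733569 + 3.609275) = 3.93·14.828406 = 58.275637 m
LSR: p² = d² − 2 + 2cos(α−β) + 2d(sin α + sin β) = 19.096604; p = √p² = 4.369966; φ = atan2(−cos α − cos β, d + sin α + sin β) − atan2(−2, p) = 0.648069 rad; t = (φ − α) mod 2π = 2.320562 rad, q = (φ − β) mod 2π = 4.132214 rad → L = 3.93·(2.320562 + 4.369966 + 4.132214) = 3.93·10.822742 = 42.533375 m
RSL: p² = d² − 2 + 2cos(α−β) − 2d(sin α + sin β) = 33.198478; p = √p² = 5.761812; φ = atan2(cos α + cos β, d − sin α − sin β) − atan2(2, p) = -0.506026 rad; t = (α − φ) mod 2π = 5.116718 rad, q = (β − φ) mod 2π = 3.305067 rad → L = 3.93·(5.116718 + 5.761812 + 3.305067) = 3.93·14.183597 = 55.741536 m
RLR: c = (6 − d² + 2cos(α−β) + 2d(sin α − sin β))/8 = -4.667619, |c| > 1 → infeasible
LRL: c = (6 − d² + 2cos(α−β) − 2d(sin α − sin β))/8 = -1.107799, |c| > 1 → infeasible
Shortest: LSL with L = 33.711218 m ≈ 33.7112 m
Convert LSL to answer units (arcs ×180/π): t = 1.466384·180/π = 84.0176°, p = ρ·p = 3.93·4.106384 = 16.1381 m, q = 3.005149·180/π = 172.1824°, L = 33.7112 m.

LSL: t = 84.0176°, p = 16.1381 m, q = 172.1824°, L = 33.7112 m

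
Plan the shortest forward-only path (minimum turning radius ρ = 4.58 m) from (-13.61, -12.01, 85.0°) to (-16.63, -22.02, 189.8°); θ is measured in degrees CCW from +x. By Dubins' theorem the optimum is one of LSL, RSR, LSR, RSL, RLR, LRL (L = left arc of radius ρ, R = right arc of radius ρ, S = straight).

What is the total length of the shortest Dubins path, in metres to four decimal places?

30.1931 m

Let ψ = atan2(Δy, Δx) = atan2(-10.01, -3.02) = -106.7885° be the start→goal bearing.
Normalize: d = |goal − start| / ρ = 10.455644/4.58 = 2.282892, α = (θ_start − ψ) mod 360° = 191.7885° = 3.347340 rad, β = (θ_goal − ψ) mod 360° = 296.5885° = 5.176445 rad.
Common terms: sin α = -0.204299, cos α = -0.978909, sin β = -0.894244, cos β = 0.447579, cos(α−β) = -0.255446, d² = 5.211595. Work in radians in the unit-radius frame; every candidate has L = ρ·(t + p + q).
LSL: p² = 2 + d² − 2cos(α−β) + 2d(sin α − sin β) = 10.872627; p = √p² = 3.297367; φ = atan2(cos β − cos α, d + sin α − sin β) = 0.447390 rad; t = (φ − α) mod 2π = 3.383235 rad, q = (β − φ) mod 2π = 4.729055 rad → L = 4.58·(3.383235 + 3.297367 + 4.729055) = 4.58·11.409657 = 52.256229 m
RSR: p² = 2 + d² − 2cos(α−β) + 2d(sin β − sin α) = 4.572346; p = √p² = 2.138304; φ = atan2(cos α − cos β, d − sin α + sin β) = -0.730325 rad; t = (α − φ) mod 2π = 4.077665 rad, q = (φ − β) mod 2π = 0.376415 rad → L = 4.58·(4.077665 + 2.138304 + 0.376415) = 4.58·6.592385 = 30.193122 m
LSR: p² = d² − 2 + 2cos(α−β) + 2d(sin α + sin β) = -2.315008 < 0 → infeasible
RSL: p² = d² − 2 + 2cos(α−β) − 2d(sin α + sin β) = 7.716415; p = √p² = 2.777844; φ = atan2(cos α + cos β, d − sin α − sin β) − atan2(2, p) = -0.779869 rad; t = (α − φ) mod 2π = 4.127209 rad, q = (β − φ) mod 2π = 5.956314 rad → L = 4.58·(4.127209 + 2.777844 + 5.956314) = 4.58·12.861367 = 58.905060 m
RLR: c = (6 − d² + 2cos(α−β) + 2d(sin α − sin β))/8 = 0.428457; p = 2π − arccos c = 5.155173 rad; φ = atan2(cos α − cos β, d − sin α + sin β) = -0.730325 rad; t = (α − φ + p/2) mod 2π = 0.372066 rad, q = (α − β − t + p) mod 2π = 2.954002 rad → L = 4.58·(0.372066 + 5.155173 + 2.954002) = 4.58·8.481241 = 38.844084 m
LRL: c = (6 − d² + 2cos(α−β) − 2d(sin α − sin β))/8 = -0.359078; p = 2π − arccos c = 4.345109 rad; φ = atan2(cos β − cos α, d + sin α − sin β) = 0.447390 rad; t = (φ − α + p/2) mod 2π = 5.555790 rad, q = (β − α − t + p) mod 2π = 0.618424 rad → L = 4.58·(5.555790 + 4.345109 + 0.618424) = 4.58·10.519323 = 48.178498 m
Shortest: RSR with L = 30.193122 m ≈ 30.1931 m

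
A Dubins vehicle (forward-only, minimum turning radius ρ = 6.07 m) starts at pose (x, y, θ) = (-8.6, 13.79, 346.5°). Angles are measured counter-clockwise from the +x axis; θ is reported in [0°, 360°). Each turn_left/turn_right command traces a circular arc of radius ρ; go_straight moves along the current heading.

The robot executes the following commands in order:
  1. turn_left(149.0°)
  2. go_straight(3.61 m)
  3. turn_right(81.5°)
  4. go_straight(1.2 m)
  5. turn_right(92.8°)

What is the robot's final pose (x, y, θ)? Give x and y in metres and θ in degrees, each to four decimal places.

set_pose: (x, y, θ) = (-8.6000, 13.7900, 346.5000°), ρ = 6.07
turn_left(149.0°): centre at ρ to the left, rotate +149.0° → (-2.9285, 24.0217, 495.5000° ≡ 135.5000°)
go_straight(3.61): x += 3.61·cos θ, y += 3.61·sin θ → (-5.5033, 26.5520, 135.5000°)
turn_right(81.5°): centre at ρ to the right, rotate −81.5° → (-6.1595, 34.4493, 54.0000°)
go_straight(1.2): x += 1.2·cos θ, y += 1.2·sin θ → (-5.4542, 35.4201, 54.0000°)
turn_right(92.8°): centre at ρ to the right, rotate −92.8° → (3.2600, 36.5828, -38.8000° ≡ 321.2000°)

(3.2600, 36.5828, 321.2000°)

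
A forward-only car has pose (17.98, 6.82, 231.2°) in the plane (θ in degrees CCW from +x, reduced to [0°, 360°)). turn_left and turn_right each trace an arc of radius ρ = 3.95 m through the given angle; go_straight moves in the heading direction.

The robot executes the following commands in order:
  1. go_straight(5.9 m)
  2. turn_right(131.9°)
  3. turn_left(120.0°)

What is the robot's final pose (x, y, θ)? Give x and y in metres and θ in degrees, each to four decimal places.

(0.9066, 6.4770, 219.3000°)

set_pose: (x, y, θ) = (17.9800, 6.8200, 231.2000°), ρ = 3.95
go_straight(5.9): x += 5.9·cos θ, y += 5.9·sin θ → (14.2830, 2.2219, 231.2000°)
turn_right(131.9°): centre at ρ to the right, rotate −131.9° → (7.3066, 4.0587, 99.3000°)
turn_left(120.0°): centre at ρ to the left, rotate +120.0° → (0.9066, 6.4770, 219.3000°)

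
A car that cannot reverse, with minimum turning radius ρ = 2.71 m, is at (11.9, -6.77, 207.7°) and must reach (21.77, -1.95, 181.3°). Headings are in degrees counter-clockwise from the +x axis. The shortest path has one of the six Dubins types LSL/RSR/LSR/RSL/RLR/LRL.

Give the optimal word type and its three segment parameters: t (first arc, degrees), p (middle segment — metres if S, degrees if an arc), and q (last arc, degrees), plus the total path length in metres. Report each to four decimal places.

Let ψ = atan2(Δy, Δx) = atan2(4.82, 9.87) = 26.0285° be the start→goal bearing.
Normalize: d = |goal − start| / ρ = 10.984048/2.71 = 4.053154, α = (θ_start − ψ) mod 360° = 181.6715° = 3.170766 rad, β = (θ_goal − ψ) mod 360° = 155.2715° = 2.709999 rad.
Common terms: sin α = -0.029169, cos α = -0.999574, sin β = 0.418319, cos β = -0.908300, cos(α−β) = 0.895712, d² = 16.428058. Work in radians in the unit-radius frame; every candidate has L = ρ·(t + p + q).
LSL: p² = 2 + d² − 2cos(α−β) + 2d(sin α − sin β) = 13.009159; p = √p² = 3.606821; φ = atan2(cos β − cos α, d + sin α − sin β) = 0.025309 rad; t = (φ − α) mod 2π = 3.137728 rad, q = (β − φ) mod 2π = 2.684690 rad → L = 2.71·(3.137728 + 3.606821 + 2.684690) = 2.71·9.429240 = 25.553239 m
RSR: p² = 2 + d² − 2cos(α−β) + 2d(sin β − sin α) = 20.264110; p = √p² = 4.501567; φ = atan2(cos α − cos β, d − sin α + sin β) = -0.020278 rad; t = (α − φ) mod 2π = 3.191043 rad, q = (φ − β) mod 2π = 3.552909 rad → L = 2.71·(3.191043 + 4.501567 + 3.552909) = 2.71·11.245520 = 30.475358 m
LSR: p² = d² − 2 + 2cos(α−β) + 2d(sin α + sin β) = 19.374051; p = √p² = 4.401596; φ = atan2(−cos α − cos β, d + sin α + sin β) − atan2(−2, p) = 0.832149 rad; t = (φ − α) mod 2π = 3.944568 rad, q = (φ − β) mod 2π = 4.405335 rad → L = 2.71·(3.944568 + 4.401596 + 4.405335) = 2.71·12.751500 = 34.556565 m
RSL: p² = d² − 2 + 2cos(α−β) − 2d(sin α + sin β) = 13.064912; p = √p² = 3.614542; φ = atan2(cos α + cos β, d − sin α − sin β) − atan2(2, p) = -0.985465 rad; t = (α − φ) mod 2π = 4.156231 rad, q = (β − φ) mod 2π = 3.695464 rad → L = 2.71·(4.156231 + 3.614542 + 3.695464) = 2.71·11.466237 = 31.073501 m
RLR: c = (6 − d² + 2cos(α−β) + 2d(sin α − sin β))/8 = -1.533014, |c| > 1 → infeasible
LRL: c = (6 − d² + 2cos(α−β) − 2d(sin α − sin β))/8 = -0.626145; p = 2π − arccos c = 4.035790 rad; φ = atan2(cos β − cos α, d + sin α − sin β) = 0.025309 rad; t = (φ − α + p/2) mod 2π = 5.155623 rad, q = (β − α − t + p) mod 2π = 4.702585 rad → L = 2.71·(5.155623 + 4.035790 + 4.702585) = 2.71·13.893998 = 37.652735 m
Shortest: LSL with L = 25.553239 m ≈ 25.5532 m
Convert LSL to answer units (arcs ×180/π): t = 3.137728·180/π = 179.7786°, p = ρ·p = 2.71·3.606821 = 9.7745 m, q = 2.684690·180/π = 153.8214°, L = 25.5532 m.

LSL: t = 179.7786°, p = 9.7745 m, q = 153.8214°, L = 25.5532 m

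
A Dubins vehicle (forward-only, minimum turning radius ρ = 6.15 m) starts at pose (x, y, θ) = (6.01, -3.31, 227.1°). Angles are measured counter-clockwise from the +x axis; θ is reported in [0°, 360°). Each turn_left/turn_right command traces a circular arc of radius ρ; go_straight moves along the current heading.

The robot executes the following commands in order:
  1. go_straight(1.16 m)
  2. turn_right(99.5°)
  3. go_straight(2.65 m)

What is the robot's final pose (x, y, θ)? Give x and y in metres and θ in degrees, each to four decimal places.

(-5.7742, -1.6261, 127.6000°)

set_pose: (x, y, θ) = (6.0100, -3.3100, 227.1000°), ρ = 6.15
go_straight(1.16): x += 1.16·cos θ, y += 1.16·sin θ → (5.2204, -4.1597, 227.1000°)
turn_right(99.5°): centre at ρ to the right, rotate −99.5° → (-4.1574, -3.7257, 127.6000°)
go_straight(2.65): x += 2.65·cos θ, y += 2.65·sin θ → (-5.7742, -1.6261, 127.6000°)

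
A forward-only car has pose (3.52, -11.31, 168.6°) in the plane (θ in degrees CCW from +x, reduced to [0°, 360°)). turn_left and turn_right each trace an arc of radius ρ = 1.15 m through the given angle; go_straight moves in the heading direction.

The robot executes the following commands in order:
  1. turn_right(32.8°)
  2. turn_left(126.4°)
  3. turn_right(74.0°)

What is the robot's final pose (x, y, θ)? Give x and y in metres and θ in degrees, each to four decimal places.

set_pose: (x, y, θ) = (3.5200, -11.3100, 168.6000°), ρ = 1.15
turn_right(32.8°): centre at ρ to the right, rotate −32.8° → (2.9456, -11.0071, 135.8000°)
turn_left(126.4°): centre at ρ to the left, rotate +126.4° → (1.0045, -11.6755, 262.2000°)
turn_right(74.0°): centre at ρ to the right, rotate −74.0° → (0.0291, -12.6577, 188.2000°)

(0.0291, -12.6577, 188.2000°)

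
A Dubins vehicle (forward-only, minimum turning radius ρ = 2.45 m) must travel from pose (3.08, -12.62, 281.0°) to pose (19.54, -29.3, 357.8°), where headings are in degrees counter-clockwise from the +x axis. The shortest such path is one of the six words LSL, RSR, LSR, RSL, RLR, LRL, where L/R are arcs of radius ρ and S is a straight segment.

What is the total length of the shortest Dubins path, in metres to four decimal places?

23.6866 m

Let ψ = atan2(Δy, Δx) = atan2(-16.68, 16.46) = -45.3804° be the start→goal bearing.
Normalize: d = |goal − start| / ρ = 23.434035/2.45 = 9.564912, α = (θ_start − ψ) mod 360° = 326.3804° = 5.696412 rad, β = (θ_goal − ψ) mod 360° = 43.1804° = 0.753639 rad.
Common terms: sin α = -0.553677, cos α = 0.832731, sin β = 0.684297, cos β = 0.729203, cos(α−β) = 0.228351, d² = 91.487547. Work in radians in the unit-radius frame; every candidate has L = ρ·(t + p + q).
LSL: p² = 2 + d² − 2cos(α−β) + 2d(sin α − sin β) = 69.348615; p = √p² = 8.327582; φ = atan2(cos β − cos α, d + sin α − sin β) = -0.012432 rad; t = (φ − α) mod 2π = 0.574341 rad, q = (β − φ) mod 2π = 0.766072 rad → L = 2.45·(0.574341 + 8.327582 + 0.766072) = 2.45·9.667994 = 23.686586 m
RSR: p² = 2 + d² − 2cos(α−β) + 2d(sin β − sin α) = 116.713075; p = √p² = 10.803383; φ = atan2(cos α − cos β, d − sin α + sin β) = 0.009583 rad; t = (α − φ) mod 2π = 5.686829 rad, q = (φ − β) mod 2π = 5.539129 rad → L = 2.45·(5.686829 + 10.803383 + 5.539129) = 2.45·22.029340 = 53.971884 m
LSR: p² = d² − 2 + 2cos(α−β) + 2d(sin α + sin β) = 92.442986; p = √p² = 9.614728; φ = atan2(−cos α − cos β, d + sin α + sin β) − atan2(−2, p) = 0.045363 rad; t = (φ − α) mod 2π = 0.632137 rad, q = (φ − β) mod 2π = 5.574909 rad → L = 2.45·(0.632137 + 9.614728 + 5.574909) = 2.45·15.821774 = 38.763346 m
RSL: p² = d² − 2 + 2cos(α−β) − 2d(sin α + sin β) = 87.445512; p = √p² = 9.351230; φ = atan2(cos α + cos β, d − sin α − sin β) − atan2(2, p) = -0.046630 rad; t = (α − φ) mod 2π = 5.743042 rad, q = (β − φ) mod 2π = 0.800269 rad → L = 2.45·(5.743042 + 9.351230 + 0.800269) = 2.45·15.894542 = 38.941628 m
RLR: c = (6 − d² + 2cos(α−β) + 2d(sin α − sin β))/8 = -13.589134, |c| > 1 → infeasible
LRL: c = (6 − d² + 2cos(α−β) − 2d(sin α − sin β))/8 = -7.668577, |c| > 1 → infeasible
Shortest: LSL with L = 23.686586 m ≈ 23.6866 m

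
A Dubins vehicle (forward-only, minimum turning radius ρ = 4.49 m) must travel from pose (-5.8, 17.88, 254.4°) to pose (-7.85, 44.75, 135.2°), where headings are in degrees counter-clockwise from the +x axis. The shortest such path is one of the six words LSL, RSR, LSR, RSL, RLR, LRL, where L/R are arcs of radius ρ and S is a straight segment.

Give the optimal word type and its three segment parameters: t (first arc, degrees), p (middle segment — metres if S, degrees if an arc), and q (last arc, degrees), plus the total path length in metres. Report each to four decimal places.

RSL: t = 185.6636°, p = 20.6239 m, q = 66.4636°, L = 40.3820 m

Let ψ = atan2(Δy, Δx) = atan2(26.87, -2.05) = 94.3628° be the start→goal bearing.
Normalize: d = |goal − start| / ρ = 26.948087/4.49 = 6.001801, α = (θ_start − ψ) mod 360° = 160.0372° = 2.793176 rad, β = (θ_goal − ψ) mod 360° = 40.8372° = 0.712743 rad.
Common terms: sin α = 0.341410, cos α = -0.939914, sin β = 0.653912, cos β = 0.756571, cos(α−β) = -0.487860, d² = 36.021617. Work in radians in the unit-radius frame; every candidate has L = ρ·(t + p + q).
LSL: p² = 2 + d² − 2cos(α−β) + 2d(sin α − sin β) = 35.246197; p = √p² = 5.936851; φ = atan2(cos β − cos α, d + sin α − sin β) = 0.289794 rad; t = (φ − α) mod 2π = 3.779804 rad, q = (β − φ) mod 2π = 0.422949 rad → L = 4.49·(3.779804 + 5.936851 + 0.422949) = 4.49·10.139604 = 45.526820 m
RSR: p² = 2 + d² − 2cos(α−β) + 2d(sin β − sin α) = 42.748475; p = √p² = 6.538232; φ = atan2(cos α − cos β, d − sin α + sin β) = -0.262475 rad; t = (α − φ) mod 2π = 3.055651 rad, q = (φ − β) mod 2π = 5.307967 rad → L = 4.49·(3.055651 + 6.538232 + 5.307967) = 4.49·14.901850 = 66.909305 m
LSR: p² = d² − 2 + 2cos(α−β) + 2d(sin α + sin β) = 44.993347; p = √p² = 6.707708; φ = atan2(−cos α − cos β, d + sin α + sin β) − atan2(−2, p) = 0.315969 rad; t = (φ − α) mod 2π = 3.805978 rad, q = (φ − β) mod 2π = 5.886411 rad → L = 4.49·(3.805978 + 6.707708 + 5.886411) = 4.49·16.400097 = 73.636437 m
RSL: p² = d² − 2 + 2cos(α−β) − 2d(sin α + sin β) = 21.098448; p = √p² = 4.593305; φ = atan2(cos α + cos β, d − sin α − sin β) − atan2(2, p) = -0.447265 rad; t = (α − φ) mod 2π = 3.240441 rad, q = (β − φ) mod 2π = 1.160008 rad → L = 4.49·(3.240441 + 4.593305 + 1.160008) = 4.49·8.993753 = 40.381953 m
RLR: c = (6 − d² + 2cos(α−β) + 2d(sin α − sin β))/8 = -4.343559, |c| > 1 → infeasible
LRL: c = (6 − d² + 2cos(α−β) − 2d(sin α − sin β))/8 = -3.405775, |c| > 1 → infeasible
Shortest: RSL with L = 40.381953 m ≈ 40.3820 m
Convert RSL to answer units (arcs ×180/π): t = 3.240441·180/π = 185.6636°, p = ρ·p = 4.49·4.593305 = 20.6239 m, q = 1.160008·180/π = 66.4636°, L = 40.3820 m.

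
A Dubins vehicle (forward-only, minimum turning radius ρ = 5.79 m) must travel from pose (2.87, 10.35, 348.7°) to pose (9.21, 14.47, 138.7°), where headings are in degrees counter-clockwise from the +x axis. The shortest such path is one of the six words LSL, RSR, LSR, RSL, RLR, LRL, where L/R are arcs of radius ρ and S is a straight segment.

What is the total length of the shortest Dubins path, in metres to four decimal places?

36.8180 m

Let ψ = atan2(Δy, Δx) = atan2(4.12, 6.34) = 33.0175° be the start→goal bearing.
Normalize: d = |goal − start| / ρ = 7.561085/5.79 = 1.305887, α = (θ_start − ψ) mod 360° = 315.6825° = 5.509699 rad, β = (θ_goal − ψ) mod 360° = 105.6825° = 1.844507 rad.
Common terms: sin α = -0.698634, cos α = 0.715479, sin β = 0.962774, cos β = -0.270306, cos(α−β) = -0.866025, d² = 1.705340. Work in radians in the unit-radius frame; every candidate has L = ρ·(t + p + q).
LSL: p² = 2 + d² − 2cos(α−β) + 2d(sin α − sin β) = 1.098168; p = √p² = 1.047935; φ = atan2(cos β − cos α, d + sin α − sin β) = -1.916926 rad; t = (φ − α) mod 2π = 5.139746 rad, q = (β − φ) mod 2π = 3.761433 rad → L = 5.79·(5.139746 + 1.047935 + 3.761433) = 5.79·9.949115 = 57.605373 m
RSR: p² = 2 + d² − 2cos(α−β) + 2d(sin β − sin α) = 9.776614; p = √p² = 3.126758; φ = atan2(cos α − cos β, d − sin α + sin β) = 0.320745 rad; t = (α − φ) mod 2π = 5.188953 rad, q = (φ − β) mod 2π = 4.759423 rad → L = 5.79·(5.188953 + 3.126758 + 4.759423) = 5.79·13.075134 = 75.705029 m
LSR: p² = d² − 2 + 2cos(α−β) + 2d(sin α + sin β) = -1.336836 < 0 → infeasible
RSL: p² = d² − 2 + 2cos(α−β) − 2d(sin α + sin β) = -2.716585 < 0 → infeasible
RLR: c = (6 − d² + 2cos(α−β) + 2d(sin α − sin β))/8 = -0.222077; p = 2π − arccos c = 4.488445 rad; φ = atan2(cos α − cos β, d − sin α + sin β) = 0.320745 rad; t = (α − φ + p/2) mod 2π = 1.149991 rad, q = (α − β − t + p) mod 2π = 0.720461 rad → L = 5.79·(1.149991 + 4.488445 + 0.720461) = 5.79·6.358896 = 36.818010 m
LRL: c = (6 − d² + 2cos(α−β) − 2d(sin α − sin β))/8 = 0.862729; p = 2π − arccos c = 5.753031 rad; φ = atan2(cos β − cos α, d + sin α − sin β) = -1.916926 rad; t = (φ − α + p/2) mod 2π = 1.733076 rad, q = (β − α − t + p) mod 2π = 0.354763 rad → L = 5.79·(1.733076 + 5.753031 + 0.354763) = 5.79·7.840870 = 45.398638 m
Shortest: RLR with L = 36.818010 m ≈ 36.8180 m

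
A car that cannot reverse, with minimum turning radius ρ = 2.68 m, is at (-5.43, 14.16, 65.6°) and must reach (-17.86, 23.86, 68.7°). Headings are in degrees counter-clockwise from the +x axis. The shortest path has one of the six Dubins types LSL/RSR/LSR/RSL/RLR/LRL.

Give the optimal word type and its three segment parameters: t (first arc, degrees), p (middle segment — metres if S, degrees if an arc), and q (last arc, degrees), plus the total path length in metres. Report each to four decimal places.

LSR: t = 99.0240°, p = 9.2446 m, q = 95.9240°, L = 18.3632 m

Let ψ = atan2(Δy, Δx) = atan2(9.70, -12.43) = 142.0326° be the start→goal bearing.
Normalize: d = |goal − start| / ρ = 15.766893/2.68 = 5.883169, α = (θ_start − ψ) mod 360° = 283.5674° = 4.949185 rad, β = (θ_goal − ψ) mod 360° = 286.6674° = 5.003290 rad.
Common terms: sin α = -0.972095, cos α = 0.234589, sin β = -0.957986, cos β = 0.286816, cos(α−β) = 0.998537, d² = 34.611676. Work in radians in the unit-radius frame; every candidate has L = ρ·(t + p + q).
LSL: p² = 2 + d² − 2cos(α−β) + 2d(sin α − sin β) = 34.448593; p = √p² = 5.869292; φ = atan2(cos β − cos α, d + sin α − sin β) = 0.008898 rad; t = (φ − α) mod 2π = 1.342899 rad, q = (β − φ) mod 2π = 4.994392 rad → L = 2.68·(1.342899 + 5.869292 + 4.994392) = 2.68·12.206583 = 32.713642 m
RSR: p² = 2 + d² − 2cos(α−β) + 2d(sin β − sin α) = 34.780611; p = √p² = 5.897509; φ = atan2(cos α − cos β, d − sin α + sin β) = -0.008856 rad; t = (α − φ) mod 2π = 4.958041 rad, q = (φ − β) mod 2π = 1.271039 rad → L = 2.68·(4.958041 + 5.897509 + 1.271039) = 2.68·12.126589 = 32.499259 m
LSR: p² = d² − 2 + 2cos(α−β) + 2d(sin α + sin β) = 11.898772; p = √p² = 3.449460; φ = atan2(−cos α − cos β, d + sin α + sin β) − atan2(−2, p) = 0.394294 rad; t = (φ − α) mod 2π = 1.728294 rad, q = (φ − β) mod 2π = 1.674189 rad → L = 2.68·(1.728294 + 3.449460 + 1.674189) = 2.68·6.851943 = 18.363206 m
RSL: p² = d² − 2 + 2cos(α−β) − 2d(sin α + sin β) = 57.318727; p = √p² = 7.570913; φ = atan2(cos α + cos β, d − sin α − sin β) − atan2(2, p) = -0.191634 rad; t = (α − φ) mod 2π = 5.140819 rad, q = (β − φ) mod 2π = 5.194925 rad → L = 2.68·(5.140819 + 7.570913 + 5.194925) = 2.68·17.906657 = 47.989841 m
RLR: c = (6 − d² + 2cos(α−β) + 2d(sin α − sin β))/8 = -3.347576, |c| > 1 → infeasible
LRL: c = (6 − d² + 2cos(α−β) − 2d(sin α − sin β))/8 = -3.306074, |c| > 1 → infeasible
Shortest: LSR with L = 18.363206 m ≈ 18.3632 m
Convert LSR to answer units (arcs ×180/π): t = 1.728294·180/π = 99.0240°, p = ρ·p = 2.68·3.449460 = 9.2446 m, q = 1.674189·180/π = 95.9240°, L = 18.3632 m.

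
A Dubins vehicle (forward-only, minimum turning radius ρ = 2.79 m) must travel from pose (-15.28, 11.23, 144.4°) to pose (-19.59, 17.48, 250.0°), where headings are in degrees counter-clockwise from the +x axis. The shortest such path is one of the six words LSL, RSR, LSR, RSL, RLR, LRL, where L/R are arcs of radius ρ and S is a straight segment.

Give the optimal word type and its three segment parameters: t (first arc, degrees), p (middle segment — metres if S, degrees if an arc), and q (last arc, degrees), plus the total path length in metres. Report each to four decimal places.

RLR: t = 112.1189°, p = 235.4784°, q = 17.7595°, L = 17.7909 m

Let ψ = atan2(Δy, Δx) = atan2(6.25, -4.31) = 124.5901° be the start→goal bearing.
Normalize: d = |goal − start| / ρ = 7.592009/2.79 = 2.721150, α = (θ_start − ψ) mod 360° = 19.8099° = 0.345747 rad, β = (θ_goal − ψ) mod 360° = 125.4099° = 2.188815 rad.
Common terms: sin α = 0.338900, cos α = 0.940822, sin β = 0.815028, cos β = -0.579421, cos(α−β) = -0.268920, d² = 7.404658. Work in radians in the unit-radius frame; every candidate has L = ρ·(t + p + q).
LSL: p² = 2 + d² − 2cos(α−β) + 2d(sin α − sin β) = 7.351264; p = √p² = 2.711321; φ = atan2(cos β − cos α, d + sin α − sin β) = -0.595234 rad; t = (φ − α) mod 2π = 5.342205 rad, q = (β − φ) mod 2π = 2.784048 rad → L = 2.79·(5.342205 + 2.711321 + 2.784048) = 2.79·10.837574 = 30.236833 m
RSR: p² = 2 + d² − 2cos(α−β) + 2d(sin β − sin α) = 12.533732; p = √p² = 3.540301; φ = atan2(cos α − cos β, d − sin α + sin β) = 0.443840 rad; t = (α − φ) mod 2π = 6.185092 rad, q = (φ − β) mod 2π = 4.538211 rad → L = 2.79·(6.185092 + 3.540301 + 4.538211) = 2.79·14.263604 = 39.795455 m
LSR: p² = d² − 2 + 2cos(α−β) + 2d(sin α + sin β) = 11.146841; p = √p² = 3.338688; φ = atan2(−cos α − cos β, d + sin α + sin β) − atan2(−2, p) = 0.446718 rad; t = (φ − α) mod 2π = 0.100970 rad, q = (φ − β) mod 2π = 4.541088 rad → L = 2.79·(0.100970 + 3.338688 + 4.541088) = 2.79·7.980747 = 22.266284 m
RSL: p² = d² − 2 + 2cos(α−β) − 2d(sin α + sin β) = -1.413204 < 0 → infeasible
RLR: c = (6 − d² + 2cos(α−β) + 2d(sin α − sin β))/8 = -0.566716; p = 2π − arccos c = 4.109874 rad; φ = atan2(cos α − cos β, d − sin α + sin β) = 0.443840 rad; t = (α − φ + p/2) mod 2π = 1.956844 rad, q = (α − β − t + p) mod 2π = 0.309962 rad → L = 2.79·(1.956844 + 4.109874 + 0.309962) = 2.79·6.376680 = 17.790937 m
LRL: c = (6 − d² + 2cos(α−β) − 2d(sin α − sin β))/8 = 0.081092; p = 2π − arccos c = 4.793570 rad; φ = atan2(cos β − cos α, d + sin α − sin β) = -0.595234 rad; t = (φ − α + p/2) mod 2π = 1.455804 rad, q = (β − α − t + p) mod 2π = 5.180834 rad → L = 2.79·(1.455804 + 4.793570 + 5.180834) = 2.79·11.430208 = 31.890280 m
Shortest: RLR with L = 17.790937 m ≈ 17.7909 m
Convert RLR to answer units (arcs ×180/π): t = 1.956844·180/π = 112.1189°, p = 4.109874·180/π = 235.4784°, q = 0.309962·180/π = 17.7595°, L = 17.7909 m.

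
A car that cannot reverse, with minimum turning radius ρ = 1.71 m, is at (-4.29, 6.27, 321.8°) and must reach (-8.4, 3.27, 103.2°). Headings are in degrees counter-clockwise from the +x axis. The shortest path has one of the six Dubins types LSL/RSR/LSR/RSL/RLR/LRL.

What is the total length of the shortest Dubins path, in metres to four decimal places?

Let ψ = atan2(Δy, Δx) = atan2(-3.00, -4.11) = -143.8733° be the start→goal bearing.
Normalize: d = |goal − start| / ρ = 5.088428/1.71 = 2.975689, α = (θ_start − ψ) mod 360° = 105.6733° = 1.844347 rad, β = (θ_goal − ψ) mod 360° = 247.0733° = 4.312242 rad.
Common terms: sin α = 0.962818, cos α = -0.270152, sin β = -0.921004, cos β = -0.389553, cos(α−β) = -0.781520, d² = 8.854725. Work in radians in the unit-radius frame; every candidate has L = ρ·(t + p + q).
LSL: p² = 2 + d² − 2cos(α−β) + 2d(sin α − sin β) = 23.629100; p = √p² = 4.860977; φ = atan2(cos β − cos α, d + sin α − sin β) = -0.024566 rad; t = (φ − α) mod 2π = 4.414273 rad, q = (β − φ) mod 2π = 4.336808 rad → L = 1.71·(4.414273 + 4.860977 + 4.336808) = 1.71·13.612058 = 23.276619 m
RSR: p² = 2 + d² − 2cos(α−β) + 2d(sin β − sin α) = 1.206431; p = √p² = 1.098376; φ = atan2(cos α − cos β, d − sin α + sin β) = 0.108923 rad; t = (α − φ) mod 2π = 1.735424 rad, q = (φ − β) mod 2π = 2.079866 rad → L = 1.71·(1.735424 + 1.098376 + 2.079866) = 1.71·4.913666 = 8.402369 m
LSR: p² = d² − 2 + 2cos(α−β) + 2d(sin α + sin β) = 5.540534; p = √p² = 2.353834; φ = atan2(−cos α − cos β, d + sin α + sin β) − atan2(−2, p) = 0.919546 rad; t = (φ − α) mod 2π = 5.358385 rad, q = (φ − β) mod 2π = 2.890489 rad → L = 1.71·(5.358385 + 2.353834 + 2.890489) = 1.71·10.602708 = 18.130631 m
RSL: p² = d² − 2 + 2cos(α−β) − 2d(sin α + sin β) = 5.042833; p = √p² = 2.245625; φ = atan2(cos α + cos β, d − sin α − sin β) − atan2(2, p) = -0.948788 rad; t = (α − φ) mod 2π = 2.793135 rad, q = (β − φ) mod 2π = 5.261030 rad → L = 1.71·(2.793135 + 2.245625 + 5.261030) = 1.71·10.299790 = 17.612642 m
RLR: c = (6 − d² + 2cos(α−β) + 2d(sin α − sin β))/8 = 0.849196; p = 2π − arccos c = 5.726850 rad; φ = atan2(cos α − cos β, d − sin α + sin β) = 0.108923 rad; t = (α − φ + p/2) mod 2π = 4.598849 rad, q = (α − β − t + p) mod 2π = 4.943291 rad → L = 1.71·(4.598849 + 5.726850 + 4.943291) = 1.71·15.268990 = 26.109973 m
LRL: c = (6 − d² + 2cos(α−β) − 2d(sin α − sin β))/8 = -1.953638, |c| > 1 → infeasible
Shortest: RSR with L = 8.402369 m ≈ 8.4024 m

8.4024 m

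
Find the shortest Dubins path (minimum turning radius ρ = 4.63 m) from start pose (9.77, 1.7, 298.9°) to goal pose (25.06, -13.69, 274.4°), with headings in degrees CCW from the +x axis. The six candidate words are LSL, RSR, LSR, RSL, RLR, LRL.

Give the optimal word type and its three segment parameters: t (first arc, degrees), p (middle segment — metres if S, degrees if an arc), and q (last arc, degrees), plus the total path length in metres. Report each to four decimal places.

LSR: t = 20.2074°, p = 16.7768 m, q = 44.7074°, L = 22.0225 m

Let ψ = atan2(Δy, Δx) = atan2(-15.39, 15.29) = -45.1868° be the start→goal bearing.
Normalize: d = |goal − start| / ρ = 21.694151/4.63 = 4.685562, α = (θ_start − ψ) mod 360° = 344.0868° = 6.005447 rad, β = (θ_goal − ψ) mod 360° = 319.5868° = 5.577841 rad.
Common terms: sin α = -0.274182, cos α = 0.961678, sin β = -0.648296, cos β = 0.761388, cos(α−β) = 0.909961, d² = 21.954490. Work in radians in the unit-radius frame; every candidate has L = ρ·(t + p + q).
LSL: p² = 2 + d² − 2cos(α−β) + 2d(sin α − sin β) = 25.640439; p = √p² = 5.063639; φ = atan2(cos β − cos α, d + sin α − sin β) = -0.039565 rad; t = (φ − α) mod 2π = 0.238174 rad, q = (β − φ) mod 2π = 5.617406 rad → L = 4.63·(0.238174 + 5.063639 + 5.617406) = 4.63·10.919219 = 50.555982 m
RSR: p² = 2 + d² − 2cos(α−β) + 2d(sin β − sin α) = 18.628695; p = √p² = 4.316097; φ = atan2(cos α − cos β, d − sin α + sin β) = 0.046422 rad; t = (α − φ) mod 2π = 5.959025 rad, q = (φ − β) mod 2π = 0.751766 rad → L = 4.63·(5.959025 + 4.316097 + 0.751766) = 4.63·11.026888 = 51.054492 m
LSR: p² = d² − 2 + 2cos(α−β) + 2d(sin α + sin β) = 13.129761; p = √p² = 3.623501; φ = atan2(−cos α − cos β, d + sin α + sin β) − atan2(−2, p) = 0.074948 rad; t = (φ − α) mod 2π = 0.352686 rad, q = (φ − β) mod 2π = 0.780292 rad → L = 4.63·(0.352686 + 3.623501 + 0.780292) = 4.63·4.756480 = 22.022500 m
RSL: p² = d² − 2 + 2cos(α−β) − 2d(sin α + sin β) = 30.419063; p = √p² = 5.515348; φ = atan2(cos α + cos β, d − sin α − sin β) − atan2(2, p) = -0.049783 rad; t = (α − φ) mod 2π = 6.055229 rad, q = (β − φ) mod 2π = 5.627624 rad → L = 4.63·(6.055229 + 5.515348 + 5.627624) = 4.63·17.198201 = 79.627672 m
RLR: c = (6 − d² + 2cos(α−β) + 2d(sin α − sin β))/8 = -1.328587, |c| > 1 → infeasible
LRL: c = (6 − d² + 2cos(α−β) − 2d(sin α − sin β))/8 = -2.205055, |c| > 1 → infeasible
Shortest: LSR with L = 22.022500 m ≈ 22.0225 m
Convert LSR to answer units (arcs ×180/π): t = 0.352686·180/π = 20.2074°, p = ρ·p = 4.63·3.623501 = 16.7768 m, q = 0.780292·180/π = 44.7074°, L = 22.0225 m.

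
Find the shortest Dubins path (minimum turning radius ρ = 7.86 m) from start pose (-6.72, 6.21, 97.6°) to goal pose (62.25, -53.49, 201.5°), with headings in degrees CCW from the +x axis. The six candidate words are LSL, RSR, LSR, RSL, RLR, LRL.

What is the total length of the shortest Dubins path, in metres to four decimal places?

Let ψ = atan2(Δy, Δx) = atan2(-59.70, 68.97) = -40.8793° be the start→goal bearing.
Normalize: d = |goal − start| / ρ = 91.219246/7.86 = 11.605502, α = (θ_start − ψ) mod 360° = 138.4793° = 2.416919 rad, β = (θ_goal − ψ) mod 360° = 242.3793° = 4.230316 rad.
Common terms: sin α = 0.662891, cos α = -0.748716, sin β = -0.886036, cos β = -0.463617, cos(α−β) = -0.240228, d² = 134.687678. Work in radians in the unit-radius frame; every candidate has L = ρ·(t + p + q).
LSL: p² = 2 + d² − 2cos(α−β) + 2d(sin α − sin β) = 173.120284; p = √p² = 13.157518; φ = atan2(cos β − cos α, d + sin α − sin β) = 0.021670 rad; t = (φ − α) mod 2π = 3.887936 rad, q = (β − φ) mod 2π = 4.208646 rad → L = 7.86·(3.887936 + 13.157518 + 4.208646) = 7.86·21.254101 = 167.057230 m
RSR: p² = 2 + d² − 2cos(α−β) + 2d(sin β − sin α) = 101.215985; p = √p² = 10.060616; φ = atan2(cos α − cos β, d − sin α + sin β) = -0.028342 rad; t = (α − φ) mod 2π = 2.445261 rad, q = (φ − β) mod 2π = 2.024527 rad → L = 7.86·(2.445261 + 10.060616 + 2.024527) = 7.86·14.530404 = 114.208973 m
LSR: p² = d² − 2 + 2cos(α−β) + 2d(sin α + sin β) = 127.027810; p = √p² = 11.270661; φ = atan2(−cos α − cos β, d + sin α + sin β) − atan2(−2, p) = 0.281733 rad; t = (φ − α) mod 2π = 4.148000 rad, q = (φ − β) mod 2π = 2.334603 rad → L = 7.86·(4.148000 + 11.270661 + 2.334603) = 7.86·17.753264 = 139.540654 m
RSL: p² = d² − 2 + 2cos(α−β) − 2d(sin α + sin β) = 137.386634; p = √p² = 11.721204; φ = atan2(cos α + cos β, d − sin α − sin β) − atan2(2, p) = -0.271138 rad; t = (α − φ) mod 2π = 2.688057 rad, q = (β − φ) mod 2π = 4.501454 rad → L = 7.86·(2.688057 + 11.721204 + 4.501454) = 7.86·18.910715 = 148.638223 m
RLR: c = (6 − d² + 2cos(α−β) + 2d(sin α − sin β))/8 = -11.651998, |c| > 1 → infeasible
LRL: c = (6 − d² + 2cos(α−β) − 2d(sin α − sin β))/8 = -20.640036, |c| > 1 → infeasible
Shortest: RSR with L = 114.208973 m ≈ 114.2090 m

114.2090 m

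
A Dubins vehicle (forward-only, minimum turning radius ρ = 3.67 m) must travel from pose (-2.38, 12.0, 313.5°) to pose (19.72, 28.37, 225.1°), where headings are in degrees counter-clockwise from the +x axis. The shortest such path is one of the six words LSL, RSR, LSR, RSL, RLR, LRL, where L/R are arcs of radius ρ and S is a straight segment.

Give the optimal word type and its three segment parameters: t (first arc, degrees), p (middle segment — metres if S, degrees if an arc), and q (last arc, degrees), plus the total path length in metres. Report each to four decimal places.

LSR: t = 108.9815°, p = 22.3548 m, q = 197.3815°, L = 41.9785 m

Let ψ = atan2(Δy, Δx) = atan2(16.37, 22.10) = 36.5282° be the start→goal bearing.
Normalize: d = |goal − start| / ρ = 27.502489/3.67 = 7.493866, α = (θ_start − ψ) mod 360° = 276.9718° = 4.834069 rad, β = (θ_goal − ψ) mod 360° = 188.5718° = 3.291198 rad.
Common terms: sin α = -0.992606, cos α = 0.121380, sin β = -0.149048, cos β = -0.988830, cos(α−β) = 0.027922, d² = 56.158031. Work in radians in the unit-radius frame; every candidate has L = ρ·(t + p + q).
LSL: p² = 2 + d² − 2cos(α−β) + 2d(sin α − sin β) = 45.459166; p = √p² = 6.742341; φ = atan2(cos β − cos α, d + sin α − sin β) = -0.165416 rad; t = (φ − α) mod 2π = 1.283700 rad, q = (β − φ) mod 2π = 3.456614 rad → L = 3.67·(1.283700 + 6.742341 + 3.456614) = 3.67·11.482655 = 42.141346 m
RSR: p² = 2 + d² − 2cos(α−β) + 2d(sin β − sin α) = 70.745209; p = √p² = 8.411017; φ = atan2(cos α − cos β, d − sin α + sin β) = 0.132381 rad; t = (α − φ) mod 2π = 4.701688 rad, q = (φ − β) mod 2π = 3.124368 rad → L = 3.67·(4.701688 + 8.411017 + 3.124368) = 3.67·16.237074 = 59.590060 m
LSR: p² = d² − 2 + 2cos(α−β) + 2d(sin α + sin β) = 37.103067; p = √p² = 6.091229; φ = atan2(−cos α − cos β, d + sin α + sin β) − atan2(−2, p) = 0.452970 rad; t = (φ − α) mod 2π = 1.902086 rad, q = (φ − β) mod 2π = 3.444957 rad → L = 3.67·(1.902086 + 6.091229 + 3.444957) = 3.67·11.438272 = 41.978457 m
RSL: p² = d² − 2 + 2cos(α−β) − 2d(sin α + sin β) = 71.324681; p = √p² = 8.445394; φ = atan2(cos α + cos β, d − sin α − sin β) − atan2(2, p) = -0.332647 rad; t = (α − φ) mod 2π = 5.166716 rad, q = (β − φ) mod 2π = 3.623845 rad → L = 3.67·(5.166716 + 8.445394 + 3.623845) = 3.67·17.235956 = 63.255958 m
RLR: c = (6 − d² + 2cos(α−β) + 2d(sin α − sin β))/8 = -7.843151, |c| > 1 → infeasible
LRL: c = (6 − d² + 2cos(α−β) − 2d(sin α − sin β))/8 = -4.682396, |c| > 1 → infeasible
Shortest: LSR with L = 41.978457 m ≈ 41.9785 m
Convert LSR to answer units (arcs ×180/π): t = 1.902086·180/π = 108.9815°, p = ρ·p = 3.67·6.091229 = 22.3548 m, q = 3.444957·180/π = 197.3815°, L = 41.9785 m.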